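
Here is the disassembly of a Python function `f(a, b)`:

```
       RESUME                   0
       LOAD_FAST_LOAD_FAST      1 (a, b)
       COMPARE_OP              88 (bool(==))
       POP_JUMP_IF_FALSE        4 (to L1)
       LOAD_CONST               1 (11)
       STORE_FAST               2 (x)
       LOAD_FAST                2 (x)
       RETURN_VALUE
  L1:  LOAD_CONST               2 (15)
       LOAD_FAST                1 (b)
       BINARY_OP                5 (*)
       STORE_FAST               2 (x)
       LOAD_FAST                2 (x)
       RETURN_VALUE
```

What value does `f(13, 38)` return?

570

LOAD_FAST_LOAD_FAST a,b → push 13,38. Stack: [13, 38]
COMPARE_OP bool(==) → 13 vs 38 = False. Stack: [False]
POP_JUMP_IF_FALSE → pop False; jump. Stack: []
LOAD_CONST → push 15. Stack: [15]
LOAD_FAST b → push 38. Stack: [15, 38]
BINARY_OP * → 15 * 38 = 570. Stack: [570]
STORE_FAST x → x=570. Stack: []
LOAD_FAST x → push 570. Stack: [570]
RETURN_VALUE → return 570.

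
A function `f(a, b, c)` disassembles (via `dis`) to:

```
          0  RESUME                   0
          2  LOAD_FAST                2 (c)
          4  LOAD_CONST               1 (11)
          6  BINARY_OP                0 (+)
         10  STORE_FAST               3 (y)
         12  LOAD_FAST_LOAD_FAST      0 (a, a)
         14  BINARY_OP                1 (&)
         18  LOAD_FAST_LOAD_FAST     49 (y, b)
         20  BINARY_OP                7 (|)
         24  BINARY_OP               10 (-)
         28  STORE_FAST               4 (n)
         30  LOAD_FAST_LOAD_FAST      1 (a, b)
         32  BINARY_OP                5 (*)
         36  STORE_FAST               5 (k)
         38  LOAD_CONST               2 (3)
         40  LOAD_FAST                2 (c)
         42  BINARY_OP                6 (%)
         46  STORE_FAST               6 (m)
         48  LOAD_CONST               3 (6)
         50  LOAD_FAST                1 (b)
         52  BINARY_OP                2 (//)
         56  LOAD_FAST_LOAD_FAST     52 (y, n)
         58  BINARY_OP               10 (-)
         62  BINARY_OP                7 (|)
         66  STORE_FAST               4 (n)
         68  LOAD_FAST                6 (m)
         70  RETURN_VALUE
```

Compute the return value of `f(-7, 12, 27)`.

3

LOAD_FAST c → push 27. Stack: [27]
LOAD_CONST → push 11. Stack: [27, 11]
BINARY_OP + → 27 + 11 = 38. Stack: [38]
STORE_FAST y → y=38. Stack: []
LOAD_FAST_LOAD_FAST a,a → push -7,-7. Stack: [-7, -7]
BINARY_OP & → -7 & -7 = -7. Stack: [-7]
LOAD_FAST_LOAD_FAST y,b → push 38,12. Stack: [-7, 38, 12]
BINARY_OP | → 38 | 12 = 46. Stack: [-7, 46]
BINARY_OP - → -7 - 46 = -53. Stack: [-53]
STORE_FAST n → n=-53. Stack: []
LOAD_FAST_LOAD_FAST a,b → push -7,12. Stack: [-7, 12]
BINARY_OP * → -7 * 12 = -84. Stack: [-84]
STORE_FAST k → k=-84. Stack: []
LOAD_CONST → push 3. Stack: [3]
LOAD_FAST c → push 27. Stack: [3, 27]
BINARY_OP % → 3 % 27 = 3. Stack: [3]
STORE_FAST m → m=3. Stack: []
LOAD_CONST → push 6. Stack: [6]
LOAD_FAST b → push 12. Stack: [6, 12]
BINARY_OP // → 6 // 12 = 0. Stack: [0]
LOAD_FAST_LOAD_FAST y,n → push 38,-53. Stack: [0, 38, -53]
BINARY_OP - → 38 - -53 = 91. Stack: [0, 91]
BINARY_OP | → 0 | 91 = 91. Stack: [91]
STORE_FAST n → n=91. Stack: []
LOAD_FAST m → push 3. Stack: [3]
RETURN_VALUE → return 3.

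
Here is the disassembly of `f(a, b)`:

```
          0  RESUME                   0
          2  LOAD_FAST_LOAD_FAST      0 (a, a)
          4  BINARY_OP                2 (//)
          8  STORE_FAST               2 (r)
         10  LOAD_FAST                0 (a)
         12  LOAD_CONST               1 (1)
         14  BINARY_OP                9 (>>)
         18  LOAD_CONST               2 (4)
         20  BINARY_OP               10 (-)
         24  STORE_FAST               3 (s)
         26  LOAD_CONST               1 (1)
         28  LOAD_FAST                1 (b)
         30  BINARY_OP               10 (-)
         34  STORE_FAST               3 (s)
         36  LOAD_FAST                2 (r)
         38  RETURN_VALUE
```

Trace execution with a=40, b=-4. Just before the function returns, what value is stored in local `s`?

LOAD_FAST_LOAD_FAST a,a → push 40,40. Stack: [40, 40]
BINARY_OP // → 40 // 40 = 1. Stack: [1]
STORE_FAST r → r=1. Stack: []
LOAD_FAST a → push 40. Stack: [40]
LOAD_CONST → push 1. Stack: [40, 1]
BINARY_OP >> → 40 >> 1 = 20. Stack: [20]
LOAD_CONST → push 4. Stack: [20, 4]
BINARY_OP - → 20 - 4 = 16. Stack: [16]
STORE_FAST s → s=16. Stack: []
LOAD_CONST → push 1. Stack: [1]
LOAD_FAST b → push -4. Stack: [1, -4]
BINARY_OP - → 1 - -4 = 5. Stack: [5]
STORE_FAST s → s=5. Stack: []
LOAD_FAST r → push 1. Stack: [1]
RETURN_VALUE → return 1.

5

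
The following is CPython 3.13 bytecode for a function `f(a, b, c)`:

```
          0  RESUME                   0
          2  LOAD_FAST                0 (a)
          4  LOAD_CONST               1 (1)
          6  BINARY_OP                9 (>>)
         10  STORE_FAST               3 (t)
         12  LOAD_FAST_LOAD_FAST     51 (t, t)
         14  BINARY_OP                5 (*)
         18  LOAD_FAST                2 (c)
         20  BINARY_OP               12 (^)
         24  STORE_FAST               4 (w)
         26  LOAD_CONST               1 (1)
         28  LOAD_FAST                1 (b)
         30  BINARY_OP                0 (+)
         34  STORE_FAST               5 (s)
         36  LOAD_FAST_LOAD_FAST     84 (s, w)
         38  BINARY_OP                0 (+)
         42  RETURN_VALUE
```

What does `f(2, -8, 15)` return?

LOAD_FAST a → push 2. Stack: [2]
LOAD_CONST → push 1. Stack: [2, 1]
BINARY_OP >> → 2 >> 1 = 1. Stack: [1]
STORE_FAST t → t=1. Stack: []
LOAD_FAST_LOAD_FAST t,t → push 1,1. Stack: [1, 1]
BINARY_OP * → 1 * 1 = 1. Stack: [1]
LOAD_FAST c → push 15. Stack: [1, 15]
BINARY_OP ^ → 1 ^ 15 = 14. Stack: [14]
STORE_FAST w → w=14. Stack: []
LOAD_CONST → push 1. Stack: [1]
LOAD_FAST b → push -8. Stack: [1, -8]
BINARY_OP + → 1 + -8 = -7. Stack: [-7]
STORE_FAST s → s=-7. Stack: []
LOAD_FAST_LOAD_FAST s,w → push -7,14. Stack: [-7, 14]
BINARY_OP + → -7 + 14 = 7. Stack: [7]
RETURN_VALUE → return 7.

7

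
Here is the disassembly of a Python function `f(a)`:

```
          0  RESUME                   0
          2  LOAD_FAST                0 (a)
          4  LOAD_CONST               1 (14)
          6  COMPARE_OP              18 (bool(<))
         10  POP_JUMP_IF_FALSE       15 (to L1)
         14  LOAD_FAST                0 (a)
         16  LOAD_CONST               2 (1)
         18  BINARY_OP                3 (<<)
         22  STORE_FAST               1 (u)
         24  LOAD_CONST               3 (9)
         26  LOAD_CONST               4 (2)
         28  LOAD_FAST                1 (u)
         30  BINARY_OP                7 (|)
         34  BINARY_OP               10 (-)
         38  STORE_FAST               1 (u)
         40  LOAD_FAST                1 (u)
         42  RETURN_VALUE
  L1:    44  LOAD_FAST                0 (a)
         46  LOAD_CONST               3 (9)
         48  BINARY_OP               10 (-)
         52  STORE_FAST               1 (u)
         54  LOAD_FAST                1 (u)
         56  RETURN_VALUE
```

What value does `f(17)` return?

8

LOAD_FAST a → push 17. Stack: [17]
LOAD_CONST → push 14. Stack: [17, 14]
COMPARE_OP bool(<) → 17 vs 14 = False. Stack: [False]
POP_JUMP_IF_FALSE → pop False; jump. Stack: []
LOAD_FAST a → push 17. Stack: [17]
LOAD_CONST → push 9. Stack: [17, 9]
BINARY_OP - → 17 - 9 = 8. Stack: [8]
STORE_FAST u → u=8. Stack: []
LOAD_FAST u → push 8. Stack: [8]
RETURN_VALUE → return 8.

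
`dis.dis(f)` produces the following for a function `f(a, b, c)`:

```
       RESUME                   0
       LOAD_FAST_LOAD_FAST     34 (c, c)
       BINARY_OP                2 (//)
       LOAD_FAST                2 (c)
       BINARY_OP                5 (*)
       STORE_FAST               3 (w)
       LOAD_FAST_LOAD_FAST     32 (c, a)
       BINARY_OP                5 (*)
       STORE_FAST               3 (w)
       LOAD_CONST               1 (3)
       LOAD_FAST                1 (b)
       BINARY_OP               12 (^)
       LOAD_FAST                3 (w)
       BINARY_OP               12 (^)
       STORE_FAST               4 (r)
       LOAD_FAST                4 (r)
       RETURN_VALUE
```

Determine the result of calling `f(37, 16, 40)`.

1499

LOAD_FAST_LOAD_FAST c,c → push 40,40. Stack: [40, 40]
BINARY_OP // → 40 // 40 = 1. Stack: [1]
LOAD_FAST c → push 40. Stack: [1, 40]
BINARY_OP * → 1 * 40 = 40. Stack: [40]
STORE_FAST w → w=40. Stack: []
LOAD_FAST_LOAD_FAST c,a → push 40,37. Stack: [40, 37]
BINARY_OP * → 40 * 37 = 1480. Stack: [1480]
STORE_FAST w → w=1480. Stack: []
LOAD_CONST → push 3. Stack: [3]
LOAD_FAST b → push 16. Stack: [3, 16]
BINARY_OP ^ → 3 ^ 16 = 19. Stack: [19]
LOAD_FAST w → push 1480. Stack: [19, 1480]
BINARY_OP ^ → 19 ^ 1480 = 1499. Stack: [1499]
STORE_FAST r → r=1499. Stack: []
LOAD_FAST r → push 1499. Stack: [1499]
RETURN_VALUE → return 1499.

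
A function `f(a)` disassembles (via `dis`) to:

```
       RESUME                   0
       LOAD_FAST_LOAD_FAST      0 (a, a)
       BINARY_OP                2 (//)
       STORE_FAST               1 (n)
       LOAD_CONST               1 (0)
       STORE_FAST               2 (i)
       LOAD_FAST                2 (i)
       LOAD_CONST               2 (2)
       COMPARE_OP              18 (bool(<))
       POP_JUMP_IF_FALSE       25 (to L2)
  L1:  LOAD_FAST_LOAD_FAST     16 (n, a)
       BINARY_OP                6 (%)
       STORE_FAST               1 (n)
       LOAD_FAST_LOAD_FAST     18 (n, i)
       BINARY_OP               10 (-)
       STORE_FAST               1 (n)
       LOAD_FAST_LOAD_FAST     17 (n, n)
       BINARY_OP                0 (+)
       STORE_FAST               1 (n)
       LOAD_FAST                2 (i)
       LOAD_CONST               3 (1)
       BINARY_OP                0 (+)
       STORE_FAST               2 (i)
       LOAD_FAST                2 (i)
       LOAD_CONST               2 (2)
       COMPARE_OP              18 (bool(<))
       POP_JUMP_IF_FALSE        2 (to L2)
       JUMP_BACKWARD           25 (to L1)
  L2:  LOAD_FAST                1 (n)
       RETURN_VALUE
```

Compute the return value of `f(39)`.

LOAD_FAST_LOAD_FAST a,a → push 39,39. Stack: [39, 39]
BINARY_OP // → 39 // 39 = 1. Stack: [1]
STORE_FAST n → n=1. Stack: []
LOAD_CONST → push 0. Stack: [0]
STORE_FAST i → i=0. Stack: []
LOAD_FAST i → push 0. Stack: [0]
LOAD_CONST → push 2. Stack: [0, 2]
COMPARE_OP bool(<) → 0 vs 2 = True. Stack: [True]
POP_JUMP_IF_FALSE → pop True; no jump. Stack: []
LOAD_FAST_LOAD_FAST n,a → push 1,39. Stack: [1, 39]
BINARY_OP % → 1 % 39 = 1. Stack: [1]
STORE_FAST n → n=1. Stack: []
LOAD_FAST_LOAD_FAST n,i → push 1,0. Stack: [1, 0]
BINARY_OP - → 1 - 0 = 1. Stack: [1]
STORE_FAST n → n=1. Stack: []
LOAD_FAST_LOAD_FAST n,n → push 1,1. Stack: [1, 1]
BINARY_OP + → 1 + 1 = 2. Stack: [2]
STORE_FAST n → n=2. Stack: []
LOAD_FAST i → push 0. Stack: [0]
LOAD_CONST → push 1. Stack: [0, 1]
BINARY_OP + → 0 + 1 = 1. Stack: [1]
STORE_FAST i → i=1. Stack: []
LOAD_FAST i → push 1. Stack: [1]
LOAD_CONST → push 2. Stack: [1, 2]
COMPARE_OP bool(<) → 1 vs 2 = True. Stack: [True]
POP_JUMP_IF_FALSE → pop True; no jump. Stack: []
LOAD_FAST_LOAD_FAST n,a → push 2,39. Stack: [2, 39]
BINARY_OP % → 2 % 39 = 2. Stack: [2]
STORE_FAST n → n=2. Stack: []
LOAD_FAST_LOAD_FAST n,i → push 2,1. Stack: [2, 1]
BINARY_OP - → 2 - 1 = 1. Stack: [1]
STORE_FAST n → n=1. Stack: []
LOAD_FAST_LOAD_FAST n,n → push 1,1. Stack: [1, 1]
BINARY_OP + → 1 + 1 = 2. Stack: [2]
STORE_FAST n → n=2. Stack: []
LOAD_FAST i → push 1. Stack: [1]
LOAD_CONST → push 1. Stack: [1, 1]
BINARY_OP + → 1 + 1 = 2. Stack: [2]
STORE_FAST i → i=2. Stack: []
LOAD_FAST i → push 2. Stack: [2]
LOAD_CONST → push 2. Stack: [2, 2]
COMPARE_OP bool(<) → 2 vs 2 = False. Stack: [False]
POP_JUMP_IF_FALSE → pop False; jump. Stack: []
LOAD_FAST n → push 2. Stack: [2]
RETURN_VALUE → return 2.

2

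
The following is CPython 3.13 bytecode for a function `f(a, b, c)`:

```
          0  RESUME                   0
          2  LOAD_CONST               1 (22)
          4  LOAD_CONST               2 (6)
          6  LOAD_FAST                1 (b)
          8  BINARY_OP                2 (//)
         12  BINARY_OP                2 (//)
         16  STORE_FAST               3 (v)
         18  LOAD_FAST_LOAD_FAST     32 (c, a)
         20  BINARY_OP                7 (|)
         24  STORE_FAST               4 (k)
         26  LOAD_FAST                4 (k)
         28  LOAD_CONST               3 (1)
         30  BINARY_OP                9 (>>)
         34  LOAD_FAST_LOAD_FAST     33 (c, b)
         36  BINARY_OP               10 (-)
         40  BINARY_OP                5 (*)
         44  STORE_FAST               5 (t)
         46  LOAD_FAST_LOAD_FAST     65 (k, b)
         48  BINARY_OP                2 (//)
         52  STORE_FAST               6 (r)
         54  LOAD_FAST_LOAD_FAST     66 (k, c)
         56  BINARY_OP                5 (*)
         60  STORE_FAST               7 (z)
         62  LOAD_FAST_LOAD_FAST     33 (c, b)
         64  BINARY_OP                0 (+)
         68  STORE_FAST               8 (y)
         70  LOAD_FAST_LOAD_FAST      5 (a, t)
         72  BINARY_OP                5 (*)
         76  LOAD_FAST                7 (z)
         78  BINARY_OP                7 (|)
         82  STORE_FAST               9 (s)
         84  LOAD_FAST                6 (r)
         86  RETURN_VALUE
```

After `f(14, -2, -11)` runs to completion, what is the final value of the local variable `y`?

-13

LOAD_CONST → push 22. Stack: [22]
LOAD_CONST → push 6. Stack: [22, 6]
LOAD_FAST b → push -2. Stack: [22, 6, -2]
BINARY_OP // → 6 // -2 = -3. Stack: [22, -3]
BINARY_OP // → 22 // -3 = -8. Stack: [-8]
STORE_FAST v → v=-8. Stack: []
LOAD_FAST_LOAD_FAST c,a → push -11,14. Stack: [-11, 14]
BINARY_OP | → -11 | 14 = -1. Stack: [-1]
STORE_FAST k → k=-1. Stack: []
LOAD_FAST k → push -1. Stack: [-1]
LOAD_CONST → push 1. Stack: [-1, 1]
BINARY_OP >> → -1 >> 1 = -1. Stack: [-1]
LOAD_FAST_LOAD_FAST c,b → push -11,-2. Stack: [-1, -11, -2]
BINARY_OP - → -11 - -2 = -9. Stack: [-1, -9]
BINARY_OP * → -1 * -9 = 9. Stack: [9]
STORE_FAST t → t=9. Stack: []
LOAD_FAST_LOAD_FAST k,b → push -1,-2. Stack: [-1, -2]
BINARY_OP // → -1 // -2 = 0. Stack: [0]
STORE_FAST r → r=0. Stack: []
LOAD_FAST_LOAD_FAST k,c → push -1,-11. Stack: [-1, -11]
BINARY_OP * → -1 * -11 = 11. Stack: [11]
STORE_FAST z → z=11. Stack: []
LOAD_FAST_LOAD_FAST c,b → push -11,-2. Stack: [-11, -2]
BINARY_OP + → -11 + -2 = -13. Stack: [-13]
STORE_FAST y → y=-13. Stack: []
LOAD_FAST_LOAD_FAST a,t → push 14,9. Stack: [14, 9]
BINARY_OP * → 14 * 9 = 126. Stack: [126]
LOAD_FAST z → push 11. Stack: [126, 11]
BINARY_OP | → 126 | 11 = 127. Stack: [127]
STORE_FAST s → s=127. Stack: []
LOAD_FAST r → push 0. Stack: [0]
RETURN_VALUE → return 0.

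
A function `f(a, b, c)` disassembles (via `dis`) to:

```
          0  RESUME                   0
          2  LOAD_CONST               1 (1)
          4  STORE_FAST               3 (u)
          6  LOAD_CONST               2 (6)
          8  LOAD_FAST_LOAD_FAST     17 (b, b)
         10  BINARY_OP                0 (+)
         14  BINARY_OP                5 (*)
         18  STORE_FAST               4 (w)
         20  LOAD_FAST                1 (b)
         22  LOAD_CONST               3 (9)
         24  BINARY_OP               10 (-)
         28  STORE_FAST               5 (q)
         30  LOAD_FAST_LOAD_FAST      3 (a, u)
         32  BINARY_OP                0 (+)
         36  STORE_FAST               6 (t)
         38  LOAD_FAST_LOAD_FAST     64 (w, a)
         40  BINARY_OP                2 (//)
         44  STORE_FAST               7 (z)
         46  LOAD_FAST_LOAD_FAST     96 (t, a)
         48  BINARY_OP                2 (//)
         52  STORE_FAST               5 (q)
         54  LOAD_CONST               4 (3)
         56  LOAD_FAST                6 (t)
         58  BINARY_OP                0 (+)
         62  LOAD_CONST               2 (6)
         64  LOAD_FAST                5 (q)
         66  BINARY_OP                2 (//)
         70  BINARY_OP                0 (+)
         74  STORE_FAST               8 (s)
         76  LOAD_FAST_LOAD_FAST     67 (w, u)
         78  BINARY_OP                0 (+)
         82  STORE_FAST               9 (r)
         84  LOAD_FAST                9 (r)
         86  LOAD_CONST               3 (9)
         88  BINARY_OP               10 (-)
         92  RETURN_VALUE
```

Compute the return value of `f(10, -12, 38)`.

-152

LOAD_CONST → push 1. Stack: [1]
STORE_FAST u → u=1. Stack: []
LOAD_CONST → push 6. Stack: [6]
LOAD_FAST_LOAD_FAST b,b → push -12,-12. Stack: [6, -12, -12]
BINARY_OP + → -12 + -12 = -24. Stack: [6, -24]
BINARY_OP * → 6 * -24 = -144. Stack: [-144]
STORE_FAST w → w=-144. Stack: []
LOAD_FAST b → push -12. Stack: [-12]
LOAD_CONST → push 9. Stack: [-12, 9]
BINARY_OP - → -12 - 9 = -21. Stack: [-21]
STORE_FAST q → q=-21. Stack: []
LOAD_FAST_LOAD_FAST a,u → push 10,1. Stack: [10, 1]
BINARY_OP + → 10 + 1 = 11. Stack: [11]
STORE_FAST t → t=11. Stack: []
LOAD_FAST_LOAD_FAST w,a → push -144,10. Stack: [-144, 10]
BINARY_OP // → -144 // 10 = -15. Stack: [-15]
STORE_FAST z → z=-15. Stack: []
LOAD_FAST_LOAD_FAST t,a → push 11,10. Stack: [11, 10]
BINARY_OP // → 11 // 10 = 1. Stack: [1]
STORE_FAST q → q=1. Stack: []
LOAD_CONST → push 3. Stack: [3]
LOAD_FAST t → push 11. Stack: [3, 11]
BINARY_OP + → 3 + 11 = 14. Stack: [14]
LOAD_CONST → push 6. Stack: [14, 6]
LOAD_FAST q → push 1. Stack: [14, 6, 1]
BINARY_OP // → 6 // 1 = 6. Stack: [14, 6]
BINARY_OP + → 14 + 6 = 20. Stack: [20]
STORE_FAST s → s=20. Stack: []
LOAD_FAST_LOAD_FAST w,u → push -144,1. Stack: [-144, 1]
BINARY_OP + → -144 + 1 = -143. Stack: [-143]
STORE_FAST r → r=-143. Stack: []
LOAD_FAST r → push -143. Stack: [-143]
LOAD_CONST → push 9. Stack: [-143, 9]
BINARY_OP - → -143 - 9 = -152. Stack: [-152]
RETURN_VALUE → return -152.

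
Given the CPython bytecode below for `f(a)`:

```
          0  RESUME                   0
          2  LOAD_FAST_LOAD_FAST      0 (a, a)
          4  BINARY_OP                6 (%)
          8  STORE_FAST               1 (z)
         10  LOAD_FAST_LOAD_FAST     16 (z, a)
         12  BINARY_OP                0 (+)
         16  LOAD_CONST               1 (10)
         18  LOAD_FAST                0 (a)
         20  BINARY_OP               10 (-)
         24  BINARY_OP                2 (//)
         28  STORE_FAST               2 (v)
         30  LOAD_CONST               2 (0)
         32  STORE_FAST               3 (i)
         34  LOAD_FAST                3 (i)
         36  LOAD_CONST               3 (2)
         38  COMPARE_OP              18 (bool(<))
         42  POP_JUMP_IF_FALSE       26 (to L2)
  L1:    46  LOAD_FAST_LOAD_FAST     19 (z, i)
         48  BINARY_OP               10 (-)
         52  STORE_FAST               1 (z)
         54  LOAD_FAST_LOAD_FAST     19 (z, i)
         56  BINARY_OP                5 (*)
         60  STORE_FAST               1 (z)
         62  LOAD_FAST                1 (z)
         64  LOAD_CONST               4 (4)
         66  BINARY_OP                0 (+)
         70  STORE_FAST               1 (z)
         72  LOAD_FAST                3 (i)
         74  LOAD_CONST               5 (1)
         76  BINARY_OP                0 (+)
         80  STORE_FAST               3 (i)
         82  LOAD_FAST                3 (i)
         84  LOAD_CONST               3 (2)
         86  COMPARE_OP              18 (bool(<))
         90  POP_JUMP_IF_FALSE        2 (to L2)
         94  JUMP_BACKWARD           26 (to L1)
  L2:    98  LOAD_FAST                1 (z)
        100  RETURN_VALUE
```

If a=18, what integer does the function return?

LOAD_FAST_LOAD_FAST a,a → push 18,18. Stack: [18, 18]
BINARY_OP % → 18 % 18 = 0. Stack: [0]
STORE_FAST z → z=0. Stack: []
LOAD_FAST_LOAD_FAST z,a → push 0,18. Stack: [0, 18]
BINARY_OP + → 0 + 18 = 18. Stack: [18]
LOAD_CONST → push 10. Stack: [18, 10]
LOAD_FAST a → push 18. Stack: [18, 10, 18]
BINARY_OP - → 10 - 18 = -8. Stack: [18, -8]
BINARY_OP // → 18 // -8 = -3. Stack: [-3]
STORE_FAST v → v=-3. Stack: []
LOAD_CONST → push 0. Stack: [0]
STORE_FAST i → i=0. Stack: []
LOAD_FAST i → push 0. Stack: [0]
LOAD_CONST → push 2. Stack: [0, 2]
COMPARE_OP bool(<) → 0 vs 2 = True. Stack: [True]
POP_JUMP_IF_FALSE → pop True; no jump. Stack: []
LOAD_FAST_LOAD_FAST z,i → push 0,0. Stack: [0, 0]
BINARY_OP - → 0 - 0 = 0. Stack: [0]
STORE_FAST z → z=0. Stack: []
LOAD_FAST_LOAD_FAST z,i → push 0,0. Stack: [0, 0]
BINARY_OP * → 0 * 0 = 0. Stack: [0]
STORE_FAST z → z=0. Stack: []
LOAD_FAST z → push 0. Stack: [0]
LOAD_CONST → push 4. Stack: [0, 4]
BINARY_OP + → 0 + 4 = 4. Stack: [4]
STORE_FAST z → z=4. Stack: []
LOAD_FAST i → push 0. Stack: [0]
LOAD_CONST → push 1. Stack: [0, 1]
BINARY_OP + → 0 + 1 = 1. Stack: [1]
STORE_FAST i → i=1. Stack: []
LOAD_FAST i → push 1. Stack: [1]
LOAD_CONST → push 2. Stack: [1, 2]
COMPARE_OP bool(<) → 1 vs 2 = True. Stack: [True]
POP_JUMP_IF_FALSE → pop True; no jump. Stack: []
LOAD_FAST_LOAD_FAST z,i → push 4,1. Stack: [4, 1]
BINARY_OP - → 4 - 1 = 3. Stack: [3]
STORE_FAST z → z=3. Stack: []
LOAD_FAST_LOAD_FAST z,i → push 3,1. Stack: [3, 1]
BINARY_OP * → 3 * 1 = 3. Stack: [3]
STORE_FAST z → z=3. Stack: []
LOAD_FAST z → push 3. Stack: [3]
LOAD_CONST → push 4. Stack: [3, 4]
BINARY_OP + → 3 + 4 = 7. Stack: [7]
STORE_FAST z → z=7. Stack: []
LOAD_FAST i → push 1. Stack: [1]
LOAD_CONST → push 1. Stack: [1, 1]
BINARY_OP + → 1 + 1 = 2. Stack: [2]
STORE_FAST i → i=2. Stack: []
LOAD_FAST i → push 2. Stack: [2]
LOAD_CONST → push 2. Stack: [2, 2]
COMPARE_OP bool(<) → 2 vs 2 = False. Stack: [False]
POP_JUMP_IF_FALSE → pop False; jump. Stack: []
LOAD_FAST z → push 7. Stack: [7]
RETURN_VALUE → return 7.

7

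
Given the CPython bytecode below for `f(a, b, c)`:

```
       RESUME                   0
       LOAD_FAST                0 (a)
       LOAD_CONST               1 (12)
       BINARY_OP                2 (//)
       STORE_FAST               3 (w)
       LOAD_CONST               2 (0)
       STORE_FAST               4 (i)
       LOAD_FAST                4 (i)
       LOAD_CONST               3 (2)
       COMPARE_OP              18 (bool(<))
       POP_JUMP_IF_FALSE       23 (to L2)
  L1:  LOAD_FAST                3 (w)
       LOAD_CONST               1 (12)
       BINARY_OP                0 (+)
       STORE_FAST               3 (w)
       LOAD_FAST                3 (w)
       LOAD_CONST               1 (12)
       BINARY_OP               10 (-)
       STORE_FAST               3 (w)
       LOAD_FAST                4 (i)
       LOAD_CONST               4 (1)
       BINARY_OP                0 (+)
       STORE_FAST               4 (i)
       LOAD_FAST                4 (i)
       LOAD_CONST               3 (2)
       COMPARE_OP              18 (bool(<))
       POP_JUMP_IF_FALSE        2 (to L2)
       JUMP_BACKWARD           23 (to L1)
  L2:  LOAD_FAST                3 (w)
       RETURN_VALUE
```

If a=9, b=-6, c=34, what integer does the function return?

LOAD_FAST a → push 9. Stack: [9]
LOAD_CONST → push 12. Stack: [9, 12]
BINARY_OP // → 9 // 12 = 0. Stack: [0]
STORE_FAST w → w=0. Stack: []
LOAD_CONST → push 0. Stack: [0]
STORE_FAST i → i=0. Stack: []
LOAD_FAST i → push 0. Stack: [0]
LOAD_CONST → push 2. Stack: [0, 2]
COMPARE_OP bool(<) → 0 vs 2 = True. Stack: [True]
POP_JUMP_IF_FALSE → pop True; no jump. Stack: []
LOAD_FAST w → push 0. Stack: [0]
LOAD_CONST → push 12. Stack: [0, 12]
BINARY_OP + → 0 + 12 = 12. Stack: [12]
STORE_FAST w → w=12. Stack: []
LOAD_FAST w → push 12. Stack: [12]
LOAD_CONST → push 12. Stack: [12, 12]
BINARY_OP - → 12 - 12 = 0. Stack: [0]
STORE_FAST w → w=0. Stack: []
LOAD_FAST i → push 0. Stack: [0]
LOAD_CONST → push 1. Stack: [0, 1]
BINARY_OP + → 0 + 1 = 1. Stack: [1]
STORE_FAST i → i=1. Stack: []
LOAD_FAST i → push 1. Stack: [1]
LOAD_CONST → push 2. Stack: [1, 2]
COMPARE_OP bool(<) → 1 vs 2 = True. Stack: [True]
POP_JUMP_IF_FALSE → pop True; no jump. Stack: []
LOAD_FAST w → push 0. Stack: [0]
LOAD_CONST → push 12. Stack: [0, 12]
BINARY_OP + → 0 + 12 = 12. Stack: [12]
STORE_FAST w → w=12. Stack: []
LOAD_FAST w → push 12. Stack: [12]
LOAD_CONST → push 12. Stack: [12, 12]
BINARY_OP - → 12 - 12 = 0. Stack: [0]
STORE_FAST w → w=0. Stack: []
LOAD_FAST i → push 1. Stack: [1]
LOAD_CONST → push 1. Stack: [1, 1]
BINARY_OP + → 1 + 1 = 2. Stack: [2]
STORE_FAST i → i=2. Stack: []
LOAD_FAST i → push 2. Stack: [2]
LOAD_CONST → push 2. Stack: [2, 2]
COMPARE_OP bool(<) → 2 vs 2 = False. Stack: [False]
POP_JUMP_IF_FALSE → pop False; jump. Stack: []
LOAD_FAST w → push 0. Stack: [0]
RETURN_VALUE → return 0.

0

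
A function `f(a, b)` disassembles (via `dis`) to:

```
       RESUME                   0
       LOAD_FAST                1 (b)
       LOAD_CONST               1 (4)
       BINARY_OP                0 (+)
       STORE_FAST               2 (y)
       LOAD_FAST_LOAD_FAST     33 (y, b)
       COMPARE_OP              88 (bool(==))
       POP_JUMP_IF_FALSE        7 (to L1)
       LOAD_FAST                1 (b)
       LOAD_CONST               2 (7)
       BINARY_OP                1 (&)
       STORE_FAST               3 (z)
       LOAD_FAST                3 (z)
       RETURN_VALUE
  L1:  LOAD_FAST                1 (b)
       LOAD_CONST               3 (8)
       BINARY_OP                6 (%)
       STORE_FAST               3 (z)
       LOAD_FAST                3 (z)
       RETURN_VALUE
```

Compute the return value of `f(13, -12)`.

4

LOAD_FAST b → push -12. Stack: [-12]
LOAD_CONST → push 4. Stack: [-12, 4]
BINARY_OP + → -12 + 4 = -8. Stack: [-8]
STORE_FAST y → y=-8. Stack: []
LOAD_FAST_LOAD_FAST y,b → push -8,-12. Stack: [-8, -12]
COMPARE_OP bool(==) → -8 vs -12 = False. Stack: [False]
POP_JUMP_IF_FALSE → pop False; jump. Stack: []
LOAD_FAST b → push -12. Stack: [-12]
LOAD_CONST → push 8. Stack: [-12, 8]
BINARY_OP % → -12 % 8 = 4. Stack: [4]
STORE_FAST z → z=4. Stack: []
LOAD_FAST z → push 4. Stack: [4]
RETURN_VALUE → return 4.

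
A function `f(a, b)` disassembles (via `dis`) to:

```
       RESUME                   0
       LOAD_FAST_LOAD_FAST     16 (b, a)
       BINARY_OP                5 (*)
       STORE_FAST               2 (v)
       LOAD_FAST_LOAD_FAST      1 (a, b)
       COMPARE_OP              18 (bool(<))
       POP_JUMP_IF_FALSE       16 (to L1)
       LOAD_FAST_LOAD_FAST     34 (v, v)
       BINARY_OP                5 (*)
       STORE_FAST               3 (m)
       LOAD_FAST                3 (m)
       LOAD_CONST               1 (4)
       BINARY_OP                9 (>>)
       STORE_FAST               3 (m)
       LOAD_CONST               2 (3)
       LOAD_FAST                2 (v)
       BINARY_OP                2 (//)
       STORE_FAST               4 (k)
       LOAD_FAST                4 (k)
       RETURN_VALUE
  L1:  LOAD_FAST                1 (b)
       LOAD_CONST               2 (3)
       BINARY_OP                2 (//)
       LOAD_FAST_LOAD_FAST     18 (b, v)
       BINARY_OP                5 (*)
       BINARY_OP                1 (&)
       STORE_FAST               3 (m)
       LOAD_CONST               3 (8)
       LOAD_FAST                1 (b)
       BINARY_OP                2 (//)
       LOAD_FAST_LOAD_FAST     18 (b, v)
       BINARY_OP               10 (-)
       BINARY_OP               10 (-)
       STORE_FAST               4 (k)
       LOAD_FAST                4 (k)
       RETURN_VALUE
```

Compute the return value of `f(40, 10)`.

LOAD_FAST_LOAD_FAST b,a → push 10,40. Stack: [10, 40]
BINARY_OP * → 10 * 40 = 400. Stack: [400]
STORE_FAST v → v=400. Stack: []
LOAD_FAST_LOAD_FAST a,b → push 40,10. Stack: [40, 10]
COMPARE_OP bool(<) → 40 vs 10 = False. Stack: [False]
POP_JUMP_IF_FALSE → pop False; jump. Stack: []
LOAD_FAST b → push 10. Stack: [10]
LOAD_CONST → push 3. Stack: [10, 3]
BINARY_OP // → 10 // 3 = 3. Stack: [3]
LOAD_FAST_LOAD_FAST b,v → push 10,400. Stack: [3, 10, 400]
BINARY_OP * → 10 * 400 = 4000. Stack: [3, 4000]
BINARY_OP & → 3 & 4000 = 0. Stack: [0]
STORE_FAST m → m=0. Stack: []
LOAD_CONST → push 8. Stack: [8]
LOAD_FAST b → push 10. Stack: [8, 10]
BINARY_OP // → 8 // 10 = 0. Stack: [0]
LOAD_FAST_LOAD_FAST b,v → push 10,400. Stack: [0, 10, 400]
BINARY_OP - → 10 - 400 = -390. Stack: [0, -390]
BINARY_OP - → 0 - -390 = 390. Stack: [390]
STORE_FAST k → k=390. Stack: []
LOAD_FAST k → push 390. Stack: [390]
RETURN_VALUE → return 390.

390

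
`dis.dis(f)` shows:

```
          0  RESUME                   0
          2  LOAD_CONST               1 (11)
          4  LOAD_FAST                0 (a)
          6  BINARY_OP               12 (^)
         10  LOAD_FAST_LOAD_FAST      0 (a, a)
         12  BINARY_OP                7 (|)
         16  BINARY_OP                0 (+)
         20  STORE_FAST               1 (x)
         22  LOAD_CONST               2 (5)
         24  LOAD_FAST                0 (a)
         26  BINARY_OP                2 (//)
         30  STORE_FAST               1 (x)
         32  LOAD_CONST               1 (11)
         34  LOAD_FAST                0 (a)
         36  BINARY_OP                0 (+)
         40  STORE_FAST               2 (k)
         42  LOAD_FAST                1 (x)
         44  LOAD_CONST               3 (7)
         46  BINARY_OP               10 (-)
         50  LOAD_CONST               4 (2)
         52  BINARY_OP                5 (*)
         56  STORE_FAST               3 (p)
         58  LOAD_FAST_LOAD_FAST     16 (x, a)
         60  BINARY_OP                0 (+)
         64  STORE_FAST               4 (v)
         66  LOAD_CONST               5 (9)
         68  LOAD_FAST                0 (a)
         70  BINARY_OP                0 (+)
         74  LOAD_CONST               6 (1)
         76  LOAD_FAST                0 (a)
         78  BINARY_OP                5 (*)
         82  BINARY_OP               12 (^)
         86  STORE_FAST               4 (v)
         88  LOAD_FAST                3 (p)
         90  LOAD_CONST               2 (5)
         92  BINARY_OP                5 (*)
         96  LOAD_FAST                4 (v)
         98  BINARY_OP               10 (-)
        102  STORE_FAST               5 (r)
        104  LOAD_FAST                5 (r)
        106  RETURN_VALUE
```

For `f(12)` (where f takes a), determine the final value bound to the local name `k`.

23

LOAD_CONST → push 11. Stack: [11]
LOAD_FAST a → push 12. Stack: [11, 12]
BINARY_OP ^ → 11 ^ 12 = 7. Stack: [7]
LOAD_FAST_LOAD_FAST a,a → push 12,12. Stack: [7, 12, 12]
BINARY_OP | → 12 | 12 = 12. Stack: [7, 12]
BINARY_OP + → 7 + 12 = 19. Stack: [19]
STORE_FAST x → x=19. Stack: []
LOAD_CONST → push 5. Stack: [5]
LOAD_FAST a → push 12. Stack: [5, 12]
BINARY_OP // → 5 // 12 = 0. Stack: [0]
STORE_FAST x → x=0. Stack: []
LOAD_CONST → push 11. Stack: [11]
LOAD_FAST a → push 12. Stack: [11, 12]
BINARY_OP + → 11 + 12 = 23. Stack: [23]
STORE_FAST k → k=23. Stack: []
LOAD_FAST x → push 0. Stack: [0]
LOAD_CONST → push 7. Stack: [0, 7]
BINARY_OP - → 0 - 7 = -7. Stack: [-7]
LOAD_CONST → push 2. Stack: [-7, 2]
BINARY_OP * → -7 * 2 = -14. Stack: [-14]
STORE_FAST p → p=-14. Stack: []
LOAD_FAST_LOAD_FAST x,a → push 0,12. Stack: [0, 12]
BINARY_OP + → 0 + 12 = 12. Stack: [12]
STORE_FAST v → v=12. Stack: []
LOAD_CONST → push 9. Stack: [9]
LOAD_FAST a → push 12. Stack: [9, 12]
BINARY_OP + → 9 + 12 = 21. Stack: [21]
LOAD_CONST → push 1. Stack: [21, 1]
LOAD_FAST a → push 12. Stack: [21, 1, 12]
BINARY_OP * → 1 * 12 = 12. Stack: [21, 12]
BINARY_OP ^ → 21 ^ 12 = 25. Stack: [25]
STORE_FAST v → v=25. Stack: []
LOAD_FAST p → push -14. Stack: [-14]
LOAD_CONST → push 5. Stack: [-14, 5]
BINARY_OP * → -14 * 5 = -70. Stack: [-70]
LOAD_FAST v → push 25. Stack: [-70, 25]
BINARY_OP - → -70 - 25 = -95. Stack: [-95]
STORE_FAST r → r=-95. Stack: []
LOAD_FAST r → push -95. Stack: [-95]
RETURN_VALUE → return -95.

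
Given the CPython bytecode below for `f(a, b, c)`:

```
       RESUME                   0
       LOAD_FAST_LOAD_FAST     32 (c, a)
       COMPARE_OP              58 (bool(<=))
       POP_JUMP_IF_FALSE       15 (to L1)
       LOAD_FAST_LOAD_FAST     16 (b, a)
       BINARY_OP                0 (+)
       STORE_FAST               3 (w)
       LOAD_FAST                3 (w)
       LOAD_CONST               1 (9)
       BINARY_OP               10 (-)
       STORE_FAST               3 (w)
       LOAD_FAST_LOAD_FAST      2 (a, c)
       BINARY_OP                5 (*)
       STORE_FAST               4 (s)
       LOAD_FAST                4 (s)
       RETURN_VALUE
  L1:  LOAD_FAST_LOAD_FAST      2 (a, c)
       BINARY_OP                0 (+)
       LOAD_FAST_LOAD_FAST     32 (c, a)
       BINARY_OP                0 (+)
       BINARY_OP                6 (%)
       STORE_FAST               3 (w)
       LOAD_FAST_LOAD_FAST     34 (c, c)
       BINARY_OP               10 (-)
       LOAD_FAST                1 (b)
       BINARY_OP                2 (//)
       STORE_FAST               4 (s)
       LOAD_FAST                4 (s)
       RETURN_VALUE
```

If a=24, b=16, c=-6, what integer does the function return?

LOAD_FAST_LOAD_FAST c,a → push -6,24. Stack: [-6, 24]
COMPARE_OP bool(<=) → -6 vs 24 = True. Stack: [True]
POP_JUMP_IF_FALSE → pop True; no jump. Stack: []
LOAD_FAST_LOAD_FAST b,a → push 16,24. Stack: [16, 24]
BINARY_OP + → 16 + 24 = 40. Stack: [40]
STORE_FAST w → w=40. Stack: []
LOAD_FAST w → push 40. Stack: [40]
LOAD_CONST → push 9. Stack: [40, 9]
BINARY_OP - → 40 - 9 = 31. Stack: [31]
STORE_FAST w → w=31. Stack: []
LOAD_FAST_LOAD_FAST a,c → push 24,-6. Stack: [24, -6]
BINARY_OP * → 24 * -6 = -144. Stack: [-144]
STORE_FAST s → s=-144. Stack: []
LOAD_FAST s → push -144. Stack: [-144]
RETURN_VALUE → return -144.

-144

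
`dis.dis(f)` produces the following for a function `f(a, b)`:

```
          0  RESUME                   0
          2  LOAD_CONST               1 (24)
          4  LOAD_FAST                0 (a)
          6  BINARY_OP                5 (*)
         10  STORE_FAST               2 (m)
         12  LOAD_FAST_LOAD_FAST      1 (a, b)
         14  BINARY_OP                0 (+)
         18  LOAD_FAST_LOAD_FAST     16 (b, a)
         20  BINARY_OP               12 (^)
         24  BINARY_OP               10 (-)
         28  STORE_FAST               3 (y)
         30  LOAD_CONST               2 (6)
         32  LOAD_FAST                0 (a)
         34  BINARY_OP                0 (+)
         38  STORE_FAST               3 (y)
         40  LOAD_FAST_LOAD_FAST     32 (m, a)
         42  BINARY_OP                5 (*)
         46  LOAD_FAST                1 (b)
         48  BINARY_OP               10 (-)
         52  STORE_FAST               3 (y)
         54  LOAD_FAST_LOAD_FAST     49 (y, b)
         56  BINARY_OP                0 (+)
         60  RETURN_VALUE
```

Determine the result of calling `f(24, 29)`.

13824

LOAD_CONST → push 24. Stack: [24]
LOAD_FAST a → push 24. Stack: [24, 24]
BINARY_OP * → 24 * 24 = 576. Stack: [576]
STORE_FAST m → m=576. Stack: []
LOAD_FAST_LOAD_FAST a,b → push 24,29. Stack: [24, 29]
BINARY_OP + → 24 + 29 = 53. Stack: [53]
LOAD_FAST_LOAD_FAST b,a → push 29,24. Stack: [53, 29, 24]
BINARY_OP ^ → 29 ^ 24 = 5. Stack: [53, 5]
BINARY_OP - → 53 - 5 = 48. Stack: [48]
STORE_FAST y → y=48. Stack: []
LOAD_CONST → push 6. Stack: [6]
LOAD_FAST a → push 24. Stack: [6, 24]
BINARY_OP + → 6 + 24 = 30. Stack: [30]
STORE_FAST y → y=30. Stack: []
LOAD_FAST_LOAD_FAST m,a → push 576,24. Stack: [576, 24]
BINARY_OP * → 576 * 24 = 13824. Stack: [13824]
LOAD_FAST b → push 29. Stack: [13824, 29]
BINARY_OP - → 13824 - 29 = 13795. Stack: [13795]
STORE_FAST y → y=13795. Stack: []
LOAD_FAST_LOAD_FAST y,b → push 13795,29. Stack: [13795, 29]
BINARY_OP + → 13795 + 29 = 13824. Stack: [13824]
RETURN_VALUE → return 13824.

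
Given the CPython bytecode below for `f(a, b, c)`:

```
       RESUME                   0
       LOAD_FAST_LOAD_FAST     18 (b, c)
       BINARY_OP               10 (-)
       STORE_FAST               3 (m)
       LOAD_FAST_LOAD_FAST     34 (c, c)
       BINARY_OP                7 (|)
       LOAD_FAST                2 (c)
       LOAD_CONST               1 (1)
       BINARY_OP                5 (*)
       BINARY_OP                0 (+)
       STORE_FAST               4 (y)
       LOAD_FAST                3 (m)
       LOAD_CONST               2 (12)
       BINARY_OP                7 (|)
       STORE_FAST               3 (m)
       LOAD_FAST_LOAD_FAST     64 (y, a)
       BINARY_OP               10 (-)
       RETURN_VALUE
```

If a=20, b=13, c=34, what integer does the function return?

LOAD_FAST_LOAD_FAST b,c → push 13,34. Stack: [13, 34]
BINARY_OP - → 13 - 34 = -21. Stack: [-21]
STORE_FAST m → m=-21. Stack: []
LOAD_FAST_LOAD_FAST c,c → push 34,34. Stack: [34, 34]
BINARY_OP | → 34 | 34 = 34. Stack: [34]
LOAD_FAST c → push 34. Stack: [34, 34]
LOAD_CONST → push 1. Stack: [34, 34, 1]
BINARY_OP * → 34 * 1 = 34. Stack: [34, 34]
BINARY_OP + → 34 + 34 = 68. Stack: [68]
STORE_FAST y → y=68. Stack: []
LOAD_FAST m → push -21. Stack: [-21]
LOAD_CONST → push 12. Stack: [-21, 12]
BINARY_OP | → -21 | 12 = -17. Stack: [-17]
STORE_FAST m → m=-17. Stack: []
LOAD_FAST_LOAD_FAST y,a → push 68,20. Stack: [68, 20]
BINARY_OP - → 68 - 20 = 48. Stack: [48]
RETURN_VALUE → return 48.

48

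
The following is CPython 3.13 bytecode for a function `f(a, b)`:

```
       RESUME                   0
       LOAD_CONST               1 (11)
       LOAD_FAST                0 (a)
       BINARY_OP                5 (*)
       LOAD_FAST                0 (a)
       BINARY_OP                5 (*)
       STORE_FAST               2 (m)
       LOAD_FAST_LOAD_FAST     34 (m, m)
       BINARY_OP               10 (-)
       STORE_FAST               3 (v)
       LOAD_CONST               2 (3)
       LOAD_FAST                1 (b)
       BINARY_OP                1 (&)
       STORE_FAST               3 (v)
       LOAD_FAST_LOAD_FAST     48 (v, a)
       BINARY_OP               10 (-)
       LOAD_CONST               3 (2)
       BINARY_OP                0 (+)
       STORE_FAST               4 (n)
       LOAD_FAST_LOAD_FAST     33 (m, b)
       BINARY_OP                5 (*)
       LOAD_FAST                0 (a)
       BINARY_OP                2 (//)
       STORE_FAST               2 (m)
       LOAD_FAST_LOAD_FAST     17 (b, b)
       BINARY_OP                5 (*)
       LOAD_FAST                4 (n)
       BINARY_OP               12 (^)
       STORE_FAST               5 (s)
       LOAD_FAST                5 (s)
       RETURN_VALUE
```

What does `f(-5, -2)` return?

13

LOAD_CONST → push 11. Stack: [11]
LOAD_FAST a → push -5. Stack: [11, -5]
BINARY_OP * → 11 * -5 = -55. Stack: [-55]
LOAD_FAST a → push -5. Stack: [-55, -5]
BINARY_OP * → -55 * -5 = 275. Stack: [275]
STORE_FAST m → m=275. Stack: []
LOAD_FAST_LOAD_FAST m,m → push 275,275. Stack: [275, 275]
BINARY_OP - → 275 - 275 = 0. Stack: [0]
STORE_FAST v → v=0. Stack: []
LOAD_CONST → push 3. Stack: [3]
LOAD_FAST b → push -2. Stack: [3, -2]
BINARY_OP & → 3 & -2 = 2. Stack: [2]
STORE_FAST v → v=2. Stack: []
LOAD_FAST_LOAD_FAST v,a → push 2,-5. Stack: [2, -5]
BINARY_OP - → 2 - -5 = 7. Stack: [7]
LOAD_CONST → push 2. Stack: [7, 2]
BINARY_OP + → 7 + 2 = 9. Stack: [9]
STORE_FAST n → n=9. Stack: []
LOAD_FAST_LOAD_FAST m,b → push 275,-2. Stack: [275, -2]
BINARY_OP * → 275 * -2 = -550. Stack: [-550]
LOAD_FAST a → push -5. Stack: [-550, -5]
BINARY_OP // → -550 // -5 = 110. Stack: [110]
STORE_FAST m → m=110. Stack: []
LOAD_FAST_LOAD_FAST b,b → push -2,-2. Stack: [-2, -2]
BINARY_OP * → -2 * -2 = 4. Stack: [4]
LOAD_FAST n → push 9. Stack: [4, 9]
BINARY_OP ^ → 4 ^ 9 = 13. Stack: [13]
STORE_FAST s → s=13. Stack: []
LOAD_FAST s → push 13. Stack: [13]
RETURN_VALUE → return 13.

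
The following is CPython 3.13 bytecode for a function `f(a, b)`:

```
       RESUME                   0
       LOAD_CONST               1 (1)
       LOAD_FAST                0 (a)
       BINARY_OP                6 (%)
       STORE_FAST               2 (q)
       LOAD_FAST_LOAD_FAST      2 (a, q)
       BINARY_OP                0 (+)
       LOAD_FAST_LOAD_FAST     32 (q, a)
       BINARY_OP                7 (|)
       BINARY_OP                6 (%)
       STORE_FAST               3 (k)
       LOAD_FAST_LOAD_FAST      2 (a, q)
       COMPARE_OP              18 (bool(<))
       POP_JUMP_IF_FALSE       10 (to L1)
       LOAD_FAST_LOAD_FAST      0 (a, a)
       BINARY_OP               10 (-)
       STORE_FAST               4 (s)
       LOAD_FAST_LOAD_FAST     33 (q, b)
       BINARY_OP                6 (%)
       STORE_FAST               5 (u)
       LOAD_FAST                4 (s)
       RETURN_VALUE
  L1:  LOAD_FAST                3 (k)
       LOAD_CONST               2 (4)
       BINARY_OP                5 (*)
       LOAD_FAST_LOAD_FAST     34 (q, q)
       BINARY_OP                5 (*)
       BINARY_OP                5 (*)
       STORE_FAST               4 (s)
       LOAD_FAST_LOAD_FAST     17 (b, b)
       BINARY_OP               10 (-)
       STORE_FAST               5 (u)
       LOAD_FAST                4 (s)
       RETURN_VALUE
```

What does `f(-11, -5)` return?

0

LOAD_CONST → push 1. Stack: [1]
LOAD_FAST a → push -11. Stack: [1, -11]
BINARY_OP % → 1 % -11 = -10. Stack: [-10]
STORE_FAST q → q=-10. Stack: []
LOAD_FAST_LOAD_FAST a,q → push -11,-10. Stack: [-11, -10]
BINARY_OP + → -11 + -10 = -21. Stack: [-21]
LOAD_FAST_LOAD_FAST q,a → push -10,-11. Stack: [-21, -10, -11]
BINARY_OP | → -10 | -11 = -9. Stack: [-21, -9]
BINARY_OP % → -21 % -9 = -3. Stack: [-3]
STORE_FAST k → k=-3. Stack: []
LOAD_FAST_LOAD_FAST a,q → push -11,-10. Stack: [-11, -10]
COMPARE_OP bool(<) → -11 vs -10 = True. Stack: [True]
POP_JUMP_IF_FALSE → pop True; no jump. Stack: []
LOAD_FAST_LOAD_FAST a,a → push -11,-11. Stack: [-11, -11]
BINARY_OP - → -11 - -11 = 0. Stack: [0]
STORE_FAST s → s=0. Stack: []
LOAD_FAST_LOAD_FAST q,b → push -10,-5. Stack: [-10, -5]
BINARY_OP % → -10 % -5 = 0. Stack: [0]
STORE_FAST u → u=0. Stack: []
LOAD_FAST s → push 0. Stack: [0]
RETURN_VALUE → return 0.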